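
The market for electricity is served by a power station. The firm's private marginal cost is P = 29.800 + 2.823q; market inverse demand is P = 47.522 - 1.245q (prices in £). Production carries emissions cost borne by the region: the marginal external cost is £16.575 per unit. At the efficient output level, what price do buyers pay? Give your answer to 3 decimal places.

P = £47.171

Social marginal cost = private MC + MEC = 46.375 + 2.823q.
Set SMC = demand: 46.375 + 2.823q = 47.522 - 1.245q → q* = 0.2820.
Consumer price on the demand curve at q*: 47.522 − 1.245×0.2820 = 47.1709.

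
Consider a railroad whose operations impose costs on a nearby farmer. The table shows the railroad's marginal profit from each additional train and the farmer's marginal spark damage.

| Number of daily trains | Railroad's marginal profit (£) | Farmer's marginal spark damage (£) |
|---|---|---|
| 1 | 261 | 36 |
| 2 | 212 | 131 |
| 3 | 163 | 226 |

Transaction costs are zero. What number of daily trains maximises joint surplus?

2

Bargaining reaches the level where marginal profit last exceeds marginal spark damage.
That holds through level 2 (212 ≥ 131) but not at 3 (163 < 226).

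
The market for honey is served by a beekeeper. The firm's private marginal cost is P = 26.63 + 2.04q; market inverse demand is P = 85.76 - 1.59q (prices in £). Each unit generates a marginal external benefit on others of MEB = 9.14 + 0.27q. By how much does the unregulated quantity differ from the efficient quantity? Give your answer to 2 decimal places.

Market equilibrium (private): 26.63 + 2.04q = 85.76 - 1.59q → q_m = 16.2893.
Social marginal cost = private MC − MEB = 17.49 + 1.77q.
Set SMC = demand: 17.49 + 1.77q = 85.76 - 1.59q → q* = 20.3185.
Gap = |16.2893 − 20.3185| = 4.0292.

4.03 units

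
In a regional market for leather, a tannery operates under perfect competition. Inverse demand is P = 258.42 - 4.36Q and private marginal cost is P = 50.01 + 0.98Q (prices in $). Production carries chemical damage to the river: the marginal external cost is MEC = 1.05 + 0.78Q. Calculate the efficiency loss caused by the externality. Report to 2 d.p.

DWL = $81.02

Market equilibrium (private): 50.01 + 0.98Q = 258.42 - 4.36Q → Q_m = 39.0281.
Social marginal cost = private MC + MEC = 51.06 + 1.76Q.
Set SMC = demand: 51.06 + 1.76Q = 258.42 - 4.36Q → Q* = 33.8824.
The loss is the area between SMC and demand from Q* to Q_m; with linear curves that's a triangle of height MEC(Q_m).
DWL = ½ × 5.1457 × 31.4919 = 81.0239.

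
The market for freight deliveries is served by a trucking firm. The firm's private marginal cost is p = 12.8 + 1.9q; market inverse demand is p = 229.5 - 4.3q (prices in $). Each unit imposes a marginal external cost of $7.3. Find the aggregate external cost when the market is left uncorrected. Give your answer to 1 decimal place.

$255.1

Market equilibrium (private): 12.8 + 1.9q = 229.5 - 4.3q → q_m = 34.9516.
Total external cost = MEC × q_m = 7.3 × 34.9516 = 255.1467.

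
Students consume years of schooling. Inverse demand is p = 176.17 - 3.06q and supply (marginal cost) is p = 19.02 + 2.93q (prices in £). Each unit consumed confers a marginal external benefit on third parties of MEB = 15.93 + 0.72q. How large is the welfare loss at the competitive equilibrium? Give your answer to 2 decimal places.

DWL = £115.03

Market equilibrium (private): 19.02 + 2.93q = 176.17 - 3.06q → q_m = 26.2354.
Social marginal benefit = demand + MEB = 192.10 - 2.34q.
Set SMB = MC: 192.10 - 2.34q = 19.02 + 2.93q → q* = 32.8425.
The welfare-loss triangle has base |q_m − q*| and height MEB(q_m) (the vertical gap between SMB and MC is zero at q* and MEB at q_m).
DWL = ½ × 6.6071 × 34.8195 = 115.0280.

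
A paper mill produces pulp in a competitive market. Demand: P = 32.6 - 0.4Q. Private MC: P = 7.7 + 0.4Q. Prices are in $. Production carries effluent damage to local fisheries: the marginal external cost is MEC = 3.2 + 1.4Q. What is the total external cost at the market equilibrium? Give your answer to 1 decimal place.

Market equilibrium (private): 7.7 + 0.4Q = 32.6 - 0.4Q → Q_m = 31.1250.
Total external cost = ∫₀^{Q_m} (3.2 + 1.4Q) dQ = 3.2×31.1250 + ½×1.4×31.1250² = 777.7359.

$777.7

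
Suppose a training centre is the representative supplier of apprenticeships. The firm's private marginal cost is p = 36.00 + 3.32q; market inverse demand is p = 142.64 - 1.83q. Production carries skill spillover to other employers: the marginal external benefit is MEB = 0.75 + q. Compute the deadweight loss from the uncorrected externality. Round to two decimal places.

Market equilibrium (private): 36.00 + 3.32q = 142.64 - 1.83q → q_m = 20.7068.
Social marginal cost = private MC − MEB = 35.25 + 2.32q.
Set SMC = demand: 35.25 + 2.32q = 142.64 - 1.83q → q* = 25.8771.
The welfare-loss triangle has base |q_m − q*| and height MEB(q_m) (the vertical gap between SMC and demand is zero at q* and MEB at q_m).
DWL = ½ × 5.1703 × 21.4568 = 55.4690.

DWL = 55.47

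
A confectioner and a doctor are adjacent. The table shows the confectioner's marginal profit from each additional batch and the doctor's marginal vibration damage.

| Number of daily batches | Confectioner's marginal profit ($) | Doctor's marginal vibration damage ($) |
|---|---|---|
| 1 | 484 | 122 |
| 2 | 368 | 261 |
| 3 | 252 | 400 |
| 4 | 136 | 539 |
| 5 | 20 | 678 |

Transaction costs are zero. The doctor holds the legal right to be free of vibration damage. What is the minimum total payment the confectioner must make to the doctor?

$383

Efficient level: marginal profit ≥ marginal vibration damage through level 2, so k* = 2.
With the doctor holding the right, the confectioner must at least compensate total damage at k*: 122 + 261 = 383.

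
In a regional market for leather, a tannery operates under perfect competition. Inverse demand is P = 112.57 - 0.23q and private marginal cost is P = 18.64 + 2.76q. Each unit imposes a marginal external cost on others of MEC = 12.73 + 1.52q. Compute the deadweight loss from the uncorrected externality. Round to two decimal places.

Market equilibrium (private): 18.64 + 2.76q = 112.57 - 0.23q → q_m = 31.4147.
Social marginal cost = private MC + MEC = 31.37 + 4.28q.
Set SMC = demand: 31.37 + 4.28q = 112.57 - 0.23q → q* = 18.0044.
The loss is the area between SMC and demand from q* to q_m; with linear curves that's a triangle of height MEC(q_m).
DWL = ½ × 13.4103 × 60.4804 = 405.5302.

DWL = 405.53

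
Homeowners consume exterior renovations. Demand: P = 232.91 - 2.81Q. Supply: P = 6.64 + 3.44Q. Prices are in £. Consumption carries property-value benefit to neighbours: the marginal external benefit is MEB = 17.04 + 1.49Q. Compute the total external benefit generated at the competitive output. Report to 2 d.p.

£1593.35

Market equilibrium (private): 6.64 + 3.44Q = 232.91 - 2.81Q → Q_m = 36.2032.
Total external benefit = ∫₀^{Q_m} (17.04 + 1.49Q) dQ = 17.04×36.2032 + ½×1.49×36.2032² = 1593.3529.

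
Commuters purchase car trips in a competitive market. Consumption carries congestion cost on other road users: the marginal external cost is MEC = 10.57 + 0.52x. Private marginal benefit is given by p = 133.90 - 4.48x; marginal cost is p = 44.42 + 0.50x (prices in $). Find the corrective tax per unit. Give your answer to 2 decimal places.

Social marginal benefit = demand − MEC = 123.33 - 5.00x.
Set SMB = MC: 123.33 - 5.00x = 44.42 + 0.50x → x* = 14.3473.
The Pigouvian tax equals MEC at x*: 10.57 + 0.52×14.3473 = 18.0306.

tax = $18.03 per unit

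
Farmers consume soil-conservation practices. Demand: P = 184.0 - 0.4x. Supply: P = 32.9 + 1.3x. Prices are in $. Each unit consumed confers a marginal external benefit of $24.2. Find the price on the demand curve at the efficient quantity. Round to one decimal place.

Social marginal benefit = demand + MEB = 208.2 - 0.4x.
Set SMB = MC: 208.2 - 0.4x = 32.9 + 1.3x → x* = 103.1176.
Consumer price on the demand curve at x*: 184.0 − 0.4×103.1176 = 142.7530.

P = $142.8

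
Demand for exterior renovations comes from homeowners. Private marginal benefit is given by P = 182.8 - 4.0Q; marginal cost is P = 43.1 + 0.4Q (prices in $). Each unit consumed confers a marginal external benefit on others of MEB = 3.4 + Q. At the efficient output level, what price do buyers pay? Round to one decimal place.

P = $14.4

Social marginal benefit = demand + MEB = 186.2 - 3.0Q.
Set SMB = MC: 186.2 - 3.0Q = 43.1 + 0.4Q → Q* = 42.0882.
Consumer price on the demand curve at Q*: 182.8 − 4.0×42.0882 = 14.4472.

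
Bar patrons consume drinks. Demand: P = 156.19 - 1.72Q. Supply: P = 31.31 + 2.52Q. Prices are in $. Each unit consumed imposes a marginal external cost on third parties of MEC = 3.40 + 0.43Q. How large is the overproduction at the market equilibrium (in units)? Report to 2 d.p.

3.44 units

Market equilibrium (private): 31.31 + 2.52Q = 156.19 - 1.72Q → Q_m = 29.4528.
Social marginal benefit = demand − MEC = 152.79 - 2.15Q.
Set SMB = MC: 152.79 - 2.15Q = 31.31 + 2.52Q → Q* = 26.0128.
Gap = |29.4528 − 26.0128| = 3.4400.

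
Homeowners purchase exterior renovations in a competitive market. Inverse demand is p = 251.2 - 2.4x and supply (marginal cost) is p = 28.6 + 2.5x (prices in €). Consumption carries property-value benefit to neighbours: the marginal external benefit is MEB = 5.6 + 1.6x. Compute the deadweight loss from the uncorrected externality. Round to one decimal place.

DWL = €928.6

Market equilibrium (private): 28.6 + 2.5x = 251.2 - 2.4x → x_m = 45.4286.
Social marginal benefit = demand + MEB = 256.8 - 0.8x.
Set SMB = MC: 256.8 - 0.8x = 28.6 + 2.5x → x* = 69.1515.
Height of the DWL triangle at x_m is SMB(x_m) − MC(x_m) = MEB(x_m) = 78.2857.
DWL = ½ × 23.7229 × 78.2857 = 928.5819.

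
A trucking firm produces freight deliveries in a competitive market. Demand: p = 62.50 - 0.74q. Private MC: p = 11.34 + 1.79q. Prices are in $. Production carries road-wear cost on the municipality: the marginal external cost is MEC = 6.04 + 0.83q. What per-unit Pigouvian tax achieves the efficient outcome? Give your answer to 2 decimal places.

Social marginal cost = private MC + MEC = 17.38 + 2.62q.
Set SMC = demand: 17.38 + 2.62q = 62.50 - 0.74q → q* = 13.4286.
The Pigouvian tax equals MEC at q*: 6.04 + 0.83×13.4286 = 17.1857.

tax = $17.19 per unit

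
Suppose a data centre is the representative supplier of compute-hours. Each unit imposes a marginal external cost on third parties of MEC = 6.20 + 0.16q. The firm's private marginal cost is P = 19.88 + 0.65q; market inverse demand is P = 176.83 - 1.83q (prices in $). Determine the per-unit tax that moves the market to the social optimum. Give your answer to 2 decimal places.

tax = $15.34 per unit

Social marginal cost = private MC + MEC = 26.08 + 0.81q.
Set SMC = demand: 26.08 + 0.81q = 176.83 - 1.83q → q* = 57.1023.
The Pigouvian tax equals MEC at q*: 6.20 + 0.16×57.1023 = 15.3364.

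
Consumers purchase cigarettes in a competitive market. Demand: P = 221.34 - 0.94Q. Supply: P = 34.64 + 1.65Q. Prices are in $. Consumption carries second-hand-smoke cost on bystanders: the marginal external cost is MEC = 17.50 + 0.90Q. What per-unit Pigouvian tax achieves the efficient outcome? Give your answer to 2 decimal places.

Social marginal benefit = demand − MEC = 203.84 - 1.84Q.
Set SMB = MC: 203.84 - 1.84Q = 34.64 + 1.65Q → Q* = 48.4814.
The Pigouvian tax equals MEC at Q*: 17.50 + 0.90×48.4814 = 61.1333.

tax = $61.13 per unit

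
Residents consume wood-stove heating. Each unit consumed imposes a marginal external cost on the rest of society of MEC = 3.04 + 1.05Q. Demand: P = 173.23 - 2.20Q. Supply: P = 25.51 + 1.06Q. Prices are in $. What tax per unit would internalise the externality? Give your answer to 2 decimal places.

Social marginal benefit = demand − MEC = 170.19 - 3.25Q.
Set SMB = MC: 170.19 - 3.25Q = 25.51 + 1.06Q → Q* = 33.5684.
The Pigouvian tax equals MEC at Q*: 3.04 + 1.05×33.5684 = 38.2868.

tax = $38.29 per unit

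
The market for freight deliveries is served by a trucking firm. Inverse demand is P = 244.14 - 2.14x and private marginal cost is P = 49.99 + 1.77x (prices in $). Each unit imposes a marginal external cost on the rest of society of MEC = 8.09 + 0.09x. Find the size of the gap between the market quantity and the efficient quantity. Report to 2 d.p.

Market equilibrium (private): 49.99 + 1.77x = 244.14 - 2.14x → x_m = 49.6547.
Social marginal cost = private MC + MEC = 58.08 + 1.86x.
Set SMC = demand: 58.08 + 1.86x = 244.14 - 2.14x → x* = 46.5150.
Gap = |49.6547 − 46.5150| = 3.1397.

3.14 units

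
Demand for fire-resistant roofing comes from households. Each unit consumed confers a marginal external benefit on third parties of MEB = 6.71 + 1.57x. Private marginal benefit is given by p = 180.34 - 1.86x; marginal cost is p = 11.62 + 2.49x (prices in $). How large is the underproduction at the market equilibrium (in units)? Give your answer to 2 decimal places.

24.32 units

Market equilibrium (private): 11.62 + 2.49x = 180.34 - 1.86x → x_m = 38.7862.
Social marginal benefit = demand + MEB = 187.05 - 0.29x.
Set SMB = MC: 187.05 - 0.29x = 11.62 + 2.49x → x* = 63.1043.
Gap = |38.7862 − 63.1043| = 24.3181.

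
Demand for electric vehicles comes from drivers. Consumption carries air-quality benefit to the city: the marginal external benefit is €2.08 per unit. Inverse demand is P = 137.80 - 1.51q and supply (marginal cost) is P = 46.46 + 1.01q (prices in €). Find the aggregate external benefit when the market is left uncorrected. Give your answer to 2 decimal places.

Market equilibrium (private): 46.46 + 1.01q = 137.80 - 1.51q → q_m = 36.2460.
Total external benefit = MEB × q_m = 2.08 × 36.2460 = 75.3917.

€75.39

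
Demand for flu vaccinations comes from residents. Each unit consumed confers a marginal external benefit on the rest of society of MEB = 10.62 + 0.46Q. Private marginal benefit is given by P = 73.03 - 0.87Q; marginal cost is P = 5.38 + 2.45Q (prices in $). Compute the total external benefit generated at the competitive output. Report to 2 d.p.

$311.89

Market equilibrium (private): 5.38 + 2.45Q = 73.03 - 0.87Q → Q_m = 20.3765.
Total external benefit = ∫₀^{Q_m} (10.62 + 0.46Q) dQ = 10.62×20.3765 + ½×0.46×20.3765² = 311.8948.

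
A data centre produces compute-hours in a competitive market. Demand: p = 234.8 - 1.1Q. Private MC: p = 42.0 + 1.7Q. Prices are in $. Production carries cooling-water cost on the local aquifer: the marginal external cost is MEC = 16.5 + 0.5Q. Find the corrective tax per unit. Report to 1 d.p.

tax = $43.2 per unit

Social marginal cost = private MC + MEC = 58.5 + 2.2Q.
Set SMC = demand: 58.5 + 2.2Q = 234.8 - 1.1Q → Q* = 53.4242.
The Pigouvian tax equals MEC at Q*: 16.5 + 0.5×53.4242 = 43.2121.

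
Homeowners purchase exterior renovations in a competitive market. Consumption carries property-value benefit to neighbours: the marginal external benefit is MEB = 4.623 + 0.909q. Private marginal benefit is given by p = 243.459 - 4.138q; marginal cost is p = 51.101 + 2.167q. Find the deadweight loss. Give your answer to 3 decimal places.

DWL = 97.005

Market equilibrium (private): 51.101 + 2.167q = 243.459 - 4.138q → q_m = 30.5088.
Social marginal benefit = demand + MEB = 248.082 - 3.229q.
Set SMB = MC: 248.082 - 3.229q = 51.101 + 2.167q → q* = 36.5050.
The loss is the area between SMB and MC from q* to q_m; with linear curves that's a triangle of height MEB(q_m).
DWL = ½ × 5.9962 × 32.3555 = 97.0050.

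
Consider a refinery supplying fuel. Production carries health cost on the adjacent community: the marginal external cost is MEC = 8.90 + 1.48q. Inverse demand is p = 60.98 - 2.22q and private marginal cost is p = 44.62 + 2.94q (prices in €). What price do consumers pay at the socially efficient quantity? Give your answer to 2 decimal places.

Social marginal cost = private MC + MEC = 53.52 + 4.42q.
Set SMC = demand: 53.52 + 4.42q = 60.98 - 2.22q → q* = 1.1235.
Consumer price on the demand curve at q*: 60.98 − 2.22×1.1235 = 58.4858.

P = €58.49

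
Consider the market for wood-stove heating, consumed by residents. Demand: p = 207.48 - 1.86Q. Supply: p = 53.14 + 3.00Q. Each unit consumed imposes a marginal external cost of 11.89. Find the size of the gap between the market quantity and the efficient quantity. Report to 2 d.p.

Market equilibrium (private): 53.14 + 3.00Q = 207.48 - 1.86Q → Q_m = 31.7572.
Social marginal benefit = demand − MEC = 195.59 - 1.86Q.
Set SMB = MC: 195.59 - 1.86Q = 53.14 + 3.00Q → Q* = 29.3107.
Gap = |31.7572 − 29.3107| = 2.4465.

2.45 units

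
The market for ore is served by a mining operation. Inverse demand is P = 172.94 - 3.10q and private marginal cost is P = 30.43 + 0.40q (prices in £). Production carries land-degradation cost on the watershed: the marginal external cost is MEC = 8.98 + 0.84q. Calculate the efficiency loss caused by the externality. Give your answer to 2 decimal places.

DWL = £214.83

Market equilibrium (private): 30.43 + 0.40q = 172.94 - 3.10q → q_m = 40.7171.
Social marginal cost = private MC + MEC = 39.41 + 1.24q.
Set SMC = demand: 39.41 + 1.24q = 172.94 - 3.10q → q* = 30.7673.
Height of the DWL triangle at q_m is SMC(q_m) − demand(q_m) = MEC(q_m) = 43.1824.
DWL = ½ × 9.9498 × 43.1824 = 214.8281.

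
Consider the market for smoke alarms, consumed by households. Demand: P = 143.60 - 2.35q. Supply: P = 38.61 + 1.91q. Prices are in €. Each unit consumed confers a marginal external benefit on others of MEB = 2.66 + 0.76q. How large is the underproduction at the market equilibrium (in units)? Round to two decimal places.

Market equilibrium (private): 38.61 + 1.91q = 143.60 - 2.35q → q_m = 24.6455.
Social marginal benefit = demand + MEB = 146.26 - 1.59q.
Set SMB = MC: 146.26 - 1.59q = 38.61 + 1.91q → q* = 30.7571.
Gap = |24.6455 − 30.7571| = 6.1116.

6.11 units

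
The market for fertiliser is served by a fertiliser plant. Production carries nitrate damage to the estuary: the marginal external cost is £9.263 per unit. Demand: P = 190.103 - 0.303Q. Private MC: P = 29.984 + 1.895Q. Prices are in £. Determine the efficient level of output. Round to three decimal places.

Q* = 68.633

Social marginal cost = private MC + MEC = 39.247 + 1.895Q.
Set SMC = demand: 39.247 + 1.895Q = 190.103 - 0.303Q → Q* = 68.6333.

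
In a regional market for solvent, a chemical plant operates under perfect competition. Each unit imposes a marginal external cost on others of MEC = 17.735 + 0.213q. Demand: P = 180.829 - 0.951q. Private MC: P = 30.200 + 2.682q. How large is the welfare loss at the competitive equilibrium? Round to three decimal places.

Market equilibrium (private): 30.200 + 2.682q = 180.829 - 0.951q → q_m = 41.4613.
Social marginal cost = private MC + MEC = 47.935 + 2.895q.
Set SMC = demand: 47.935 + 2.895q = 180.829 - 0.951q → q* = 34.5538.
The welfare-loss triangle has base |q_m − q*| and height MEC(q_m) (the vertical gap between SMC and demand is zero at q* and MEC at q_m).
DWL = ½ × 6.9075 × 26.5663 = 91.7534.

DWL = 91.753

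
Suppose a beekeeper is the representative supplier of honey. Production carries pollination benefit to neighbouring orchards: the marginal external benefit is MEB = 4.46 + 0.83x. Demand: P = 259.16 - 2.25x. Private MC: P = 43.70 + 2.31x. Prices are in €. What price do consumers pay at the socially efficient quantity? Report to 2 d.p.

P = €126.50

Social marginal cost = private MC − MEB = 39.24 + 1.48x.
Set SMC = demand: 39.24 + 1.48x = 259.16 - 2.25x → x* = 58.9598.
Consumer price on the demand curve at x*: 259.16 − 2.25×58.9598 = 126.5005.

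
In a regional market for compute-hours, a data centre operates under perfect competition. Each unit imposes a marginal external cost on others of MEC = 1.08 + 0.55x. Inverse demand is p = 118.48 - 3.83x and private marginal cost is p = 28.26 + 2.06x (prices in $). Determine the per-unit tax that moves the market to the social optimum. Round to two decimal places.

tax = $8.69 per unit

Social marginal cost = private MC + MEC = 29.34 + 2.61x.
Set SMC = demand: 29.34 + 2.61x = 118.48 - 3.83x → x* = 13.8416.
The Pigouvian tax equals MEC at x*: 1.08 + 0.55×13.8416 = 8.6929.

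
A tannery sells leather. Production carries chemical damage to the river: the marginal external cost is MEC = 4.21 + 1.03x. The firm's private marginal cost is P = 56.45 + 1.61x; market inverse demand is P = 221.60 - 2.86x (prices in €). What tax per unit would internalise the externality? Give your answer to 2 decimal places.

tax = €34.35 per unit

Social marginal cost = private MC + MEC = 60.66 + 2.64x.
Set SMC = demand: 60.66 + 2.64x = 221.60 - 2.86x → x* = 29.2618.
The Pigouvian tax equals MEC at x*: 4.21 + 1.03×29.2618 = 34.3497.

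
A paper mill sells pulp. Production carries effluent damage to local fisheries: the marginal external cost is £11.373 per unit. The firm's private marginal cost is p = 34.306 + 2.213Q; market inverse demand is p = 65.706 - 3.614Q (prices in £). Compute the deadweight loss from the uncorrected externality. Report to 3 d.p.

Market equilibrium (private): 34.306 + 2.213Q = 65.706 - 3.614Q → Q_m = 5.3887.
Social marginal cost = private MC + MEC = 45.679 + 2.213Q.
Set SMC = demand: 45.679 + 2.213Q = 65.706 - 3.614Q → Q* = 3.4369.
Between Q* and Q_m the wedge SMC − demand runs linearly from 0 to MEC(Q_m), so the loss is a triangle.
DWL = ½ × 1.9518 × 11.3730 = 11.0989.

DWL = £11.099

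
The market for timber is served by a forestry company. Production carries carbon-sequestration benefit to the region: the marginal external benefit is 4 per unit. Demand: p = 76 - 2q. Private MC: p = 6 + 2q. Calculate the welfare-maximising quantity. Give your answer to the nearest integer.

Social marginal cost = private MC − MEB = 2 + 2q.
Set SMC = demand: 2 + 2q = 76 - 2q → q* = 18.5000.

q* = 19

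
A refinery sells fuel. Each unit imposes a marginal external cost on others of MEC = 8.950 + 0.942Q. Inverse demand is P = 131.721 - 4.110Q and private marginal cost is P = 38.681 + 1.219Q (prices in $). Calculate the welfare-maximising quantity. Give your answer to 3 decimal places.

Q* = 13.409

Social marginal cost = private MC + MEC = 47.631 + 2.161Q.
Set SMC = demand: 47.631 + 2.161Q = 131.721 - 4.110Q → Q* = 13.4093.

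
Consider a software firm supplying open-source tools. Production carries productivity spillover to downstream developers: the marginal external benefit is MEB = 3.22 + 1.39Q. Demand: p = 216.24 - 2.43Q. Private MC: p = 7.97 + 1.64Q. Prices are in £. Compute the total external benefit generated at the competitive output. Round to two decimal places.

£1984.68

Market equilibrium (private): 7.97 + 1.64Q = 216.24 - 2.43Q → Q_m = 51.1720.
Total external benefit = ∫₀^{Q_m} (3.22 + 1.39Q) dQ = 3.22×51.1720 + ½×1.39×51.1720² = 1984.6825.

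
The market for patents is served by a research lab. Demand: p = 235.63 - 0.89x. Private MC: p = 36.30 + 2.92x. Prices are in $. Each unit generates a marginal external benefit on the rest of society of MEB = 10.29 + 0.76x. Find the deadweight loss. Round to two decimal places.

DWL = $410.68

Market equilibrium (private): 36.30 + 2.92x = 235.63 - 0.89x → x_m = 52.3176.
Social marginal cost = private MC − MEB = 26.01 + 2.16x.
Set SMC = demand: 26.01 + 2.16x = 235.63 - 0.89x → x* = 68.7279.
Between x* and x_m the wedge demand − SMC runs linearly from 0 to MEB(x_m), so the loss is a triangle.
DWL = ½ × 16.4103 × 50.0514 = 410.6792.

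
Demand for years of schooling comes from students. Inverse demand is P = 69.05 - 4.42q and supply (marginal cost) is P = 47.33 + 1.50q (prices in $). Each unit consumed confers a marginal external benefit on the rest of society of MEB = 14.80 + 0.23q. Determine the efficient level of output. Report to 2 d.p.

q* = 6.42

Social marginal benefit = demand + MEB = 83.85 - 4.19q.
Set SMB = MC: 83.85 - 4.19q = 47.33 + 1.50q → q* = 6.4183.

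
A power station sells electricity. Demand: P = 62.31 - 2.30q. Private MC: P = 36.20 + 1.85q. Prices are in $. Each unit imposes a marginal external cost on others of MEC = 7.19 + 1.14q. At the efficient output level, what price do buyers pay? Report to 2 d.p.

Social marginal cost = private MC + MEC = 43.39 + 2.99q.
Set SMC = demand: 43.39 + 2.99q = 62.31 - 2.30q → q* = 3.5766.
Consumer price on the demand curve at q*: 62.31 − 2.30×3.5766 = 54.0838.

P = $54.08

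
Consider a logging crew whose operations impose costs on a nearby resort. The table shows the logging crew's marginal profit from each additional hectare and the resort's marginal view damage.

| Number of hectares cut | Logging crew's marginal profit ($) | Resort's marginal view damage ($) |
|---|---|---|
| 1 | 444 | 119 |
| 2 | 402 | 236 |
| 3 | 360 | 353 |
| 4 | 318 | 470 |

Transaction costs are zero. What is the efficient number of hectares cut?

Bargaining reaches the level where marginal profit last exceeds marginal view damage.
That holds through level 3 (360 ≥ 353) but not at 4 (318 < 470).

3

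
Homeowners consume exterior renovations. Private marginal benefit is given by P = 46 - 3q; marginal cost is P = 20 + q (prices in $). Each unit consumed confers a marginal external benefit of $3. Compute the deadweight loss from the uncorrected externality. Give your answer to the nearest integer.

Market equilibrium (private): 20 + q = 46 - 3q → q_m = 6.5000.
Social marginal benefit = demand + MEB = 49 - 3q.
Set SMB = MC: 49 - 3q = 20 + q → q* = 7.2500.
Between q* and q_m the wedge SMB − MC runs linearly from 0 to MEB(q_m), so the loss is a triangle.
DWL = ½ × 0.7500 × 3.0000 = 1.1250.

DWL = $1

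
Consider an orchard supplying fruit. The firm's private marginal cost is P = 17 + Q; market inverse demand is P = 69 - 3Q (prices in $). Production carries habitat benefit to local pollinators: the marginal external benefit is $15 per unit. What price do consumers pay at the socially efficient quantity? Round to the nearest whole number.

Social marginal cost = private MC − MEB = 2 + Q.
Set SMC = demand: 2 + Q = 69 - 3Q → Q* = 16.7500.
Consumer price on the demand curve at Q*: 69 − 3×16.7500 = 18.7500.

P = $19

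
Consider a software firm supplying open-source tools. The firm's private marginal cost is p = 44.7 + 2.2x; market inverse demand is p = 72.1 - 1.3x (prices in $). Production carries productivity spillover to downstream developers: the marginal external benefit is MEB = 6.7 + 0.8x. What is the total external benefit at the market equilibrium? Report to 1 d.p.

$77.0

Market equilibrium (private): 44.7 + 2.2x = 72.1 - 1.3x → x_m = 7.8286.
Total external benefit = ∫₀^{x_m} (6.7 + 0.8x) dx = 6.7×7.8286 + ½×0.8×7.8286² = 76.9664.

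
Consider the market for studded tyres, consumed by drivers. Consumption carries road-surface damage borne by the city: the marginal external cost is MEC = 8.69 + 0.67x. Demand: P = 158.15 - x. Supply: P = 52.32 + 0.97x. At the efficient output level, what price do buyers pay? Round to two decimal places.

Social marginal benefit = demand − MEC = 149.46 - 1.67x.
Set SMB = MC: 149.46 - 1.67x = 52.32 + 0.97x → x* = 36.7955.
Consumer price on the demand curve at x*: 158.15 − 1.00×36.7955 = 121.3545.

P = 121.35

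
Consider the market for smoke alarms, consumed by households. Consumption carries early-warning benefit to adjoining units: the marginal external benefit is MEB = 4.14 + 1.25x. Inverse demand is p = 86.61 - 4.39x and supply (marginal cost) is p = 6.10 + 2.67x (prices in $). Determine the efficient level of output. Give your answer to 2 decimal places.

Social marginal benefit = demand + MEB = 90.75 - 3.14x.
Set SMB = MC: 90.75 - 3.14x = 6.10 + 2.67x → x* = 14.5697.

x* = 14.57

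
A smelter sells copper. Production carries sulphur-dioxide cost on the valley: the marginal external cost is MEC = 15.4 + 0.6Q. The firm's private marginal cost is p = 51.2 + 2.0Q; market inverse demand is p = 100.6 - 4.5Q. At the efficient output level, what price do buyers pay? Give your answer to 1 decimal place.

P = 79.1

Social marginal cost = private MC + MEC = 66.6 + 2.6Q.
Set SMC = demand: 66.6 + 2.6Q = 100.6 - 4.5Q → Q* = 4.7887.
Consumer price on the demand curve at Q*: 100.6 − 4.5×4.7887 = 79.0509.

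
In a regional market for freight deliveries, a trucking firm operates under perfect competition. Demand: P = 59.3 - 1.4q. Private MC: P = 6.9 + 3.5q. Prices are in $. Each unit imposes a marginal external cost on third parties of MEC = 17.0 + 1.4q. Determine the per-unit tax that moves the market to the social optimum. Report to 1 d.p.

tax = $24.9 per unit

Social marginal cost = private MC + MEC = 23.9 + 4.9q.
Set SMC = demand: 23.9 + 4.9q = 59.3 - 1.4q → q* = 5.6190.
The Pigouvian tax equals MEC at q*: 17.0 + 1.4×5.6190 = 24.8666.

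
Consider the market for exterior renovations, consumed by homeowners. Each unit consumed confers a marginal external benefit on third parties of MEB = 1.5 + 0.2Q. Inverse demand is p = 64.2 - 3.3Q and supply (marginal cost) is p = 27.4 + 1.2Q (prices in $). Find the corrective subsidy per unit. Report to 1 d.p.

subsidy = $3.3 per unit

Social marginal benefit = demand + MEB = 65.7 - 3.1Q.
Set SMB = MC: 65.7 - 3.1Q = 27.4 + 1.2Q → Q* = 8.9070.
The Pigouvian subsidy equals MEB at Q*: 1.5 + 0.2×8.9070 = 3.2814.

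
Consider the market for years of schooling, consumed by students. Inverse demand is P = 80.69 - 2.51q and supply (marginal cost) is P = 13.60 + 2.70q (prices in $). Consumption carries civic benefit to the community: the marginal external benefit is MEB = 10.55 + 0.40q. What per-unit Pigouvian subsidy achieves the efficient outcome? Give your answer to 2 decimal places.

Social marginal benefit = demand + MEB = 91.24 - 2.11q.
Set SMB = MC: 91.24 - 2.11q = 13.60 + 2.70q → q* = 16.1414.
The Pigouvian subsidy equals MEB at q*: 10.55 + 0.40×16.1414 = 17.0066.

subsidy = $17.01 per unit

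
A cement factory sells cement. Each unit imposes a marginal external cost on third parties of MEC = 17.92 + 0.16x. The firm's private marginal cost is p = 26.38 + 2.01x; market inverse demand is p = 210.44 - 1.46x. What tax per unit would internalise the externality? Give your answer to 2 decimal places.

Social marginal cost = private MC + MEC = 44.30 + 2.17x.
Set SMC = demand: 44.30 + 2.17x = 210.44 - 1.46x → x* = 45.7686.
The Pigouvian tax equals MEC at x*: 17.92 + 0.16×45.7686 = 25.2430.

tax = 25.24 per unit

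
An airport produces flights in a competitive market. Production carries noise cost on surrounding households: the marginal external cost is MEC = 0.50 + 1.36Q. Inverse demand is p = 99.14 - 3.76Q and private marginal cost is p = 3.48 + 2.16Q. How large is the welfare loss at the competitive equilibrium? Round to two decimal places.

Market equilibrium (private): 3.48 + 2.16Q = 99.14 - 3.76Q → Q_m = 16.1588.
Social marginal cost = private MC + MEC = 3.98 + 3.52Q.
Set SMC = demand: 3.98 + 3.52Q = 99.14 - 3.76Q → Q* = 13.0714.
The welfare-loss triangle has base |Q_m − Q*| and height MEC(Q_m) (the vertical gap between SMC and demand is zero at Q* and MEC at Q_m).
DWL = ½ × 3.0874 × 22.4759 = 34.6960.

DWL = 34.70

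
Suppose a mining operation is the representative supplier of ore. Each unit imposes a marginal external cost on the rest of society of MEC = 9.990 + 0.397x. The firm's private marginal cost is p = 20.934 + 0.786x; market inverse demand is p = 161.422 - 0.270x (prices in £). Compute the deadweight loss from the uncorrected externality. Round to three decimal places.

DWL = £1357.398

Market equilibrium (private): 20.934 + 0.786x = 161.422 - 0.270x → x_m = 133.0379.
Social marginal cost = private MC + MEC = 30.924 + 1.183x.
Set SMC = demand: 30.924 + 1.183x = 161.422 - 0.270x → x* = 89.8128.
Between x* and x_m the wedge SMC − demand runs linearly from 0 to MEC(x_m), so the loss is a triangle.
DWL = ½ × 43.2251 × 62.8060 = 1357.3978.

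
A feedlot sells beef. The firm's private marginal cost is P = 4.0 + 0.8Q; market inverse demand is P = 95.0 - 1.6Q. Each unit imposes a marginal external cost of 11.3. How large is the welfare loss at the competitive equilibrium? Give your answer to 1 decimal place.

DWL = 26.6

Market equilibrium (private): 4.0 + 0.8Q = 95.0 - 1.6Q → Q_m = 37.9167.
Social marginal cost = private MC + MEC = 15.3 + 0.8Q.
Set SMC = demand: 15.3 + 0.8Q = 95.0 - 1.6Q → Q* = 33.2083.
The welfare-loss triangle has base |Q_m − Q*| and height MEC(Q_m) (the vertical gap between SMC and demand is zero at Q* and MEC at Q_m).
DWL = ½ × 4.7084 × 11.3000 = 26.6025.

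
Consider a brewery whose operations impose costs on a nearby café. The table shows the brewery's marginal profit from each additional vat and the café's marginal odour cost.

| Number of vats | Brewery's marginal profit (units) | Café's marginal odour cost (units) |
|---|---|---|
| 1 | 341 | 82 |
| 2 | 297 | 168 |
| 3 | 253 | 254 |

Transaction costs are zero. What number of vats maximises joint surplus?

Bargaining reaches the level where marginal profit last exceeds marginal odour cost.
That holds through level 2 (297 ≥ 168) but not at 3 (253 < 254).

2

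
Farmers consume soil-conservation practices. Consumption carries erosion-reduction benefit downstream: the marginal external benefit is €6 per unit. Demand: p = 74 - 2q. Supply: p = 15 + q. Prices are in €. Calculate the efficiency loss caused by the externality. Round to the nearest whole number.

Market equilibrium (private): 15 + q = 74 - 2q → q_m = 19.6667.
Social marginal benefit = demand + MEB = 80 - 2q.
Set SMB = MC: 80 - 2q = 15 + q → q* = 21.6667.
Between q* and q_m the wedge SMB − MC runs linearly from 0 to MEB(q_m), so the loss is a triangle.
DWL = ½ × 2.0000 × 6.0000 = 6.0000.

DWL = €6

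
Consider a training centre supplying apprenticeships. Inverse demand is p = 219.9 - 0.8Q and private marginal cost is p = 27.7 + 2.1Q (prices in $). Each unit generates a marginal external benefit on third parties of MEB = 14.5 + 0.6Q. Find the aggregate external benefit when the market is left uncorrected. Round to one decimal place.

$2278.7

Market equilibrium (private): 27.7 + 2.1Q = 219.9 - 0.8Q → Q_m = 66.2759.
Total external benefit = ∫₀^{Q_m} (14.5 + 0.6Q) dQ = 14.5×66.2759 + ½×0.6×66.2759² = 2278.7490.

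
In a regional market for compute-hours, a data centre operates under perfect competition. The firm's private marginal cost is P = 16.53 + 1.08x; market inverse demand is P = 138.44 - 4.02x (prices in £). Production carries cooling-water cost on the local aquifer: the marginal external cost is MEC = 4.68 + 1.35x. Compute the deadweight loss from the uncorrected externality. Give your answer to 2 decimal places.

Market equilibrium (private): 16.53 + 1.08x = 138.44 - 4.02x → x_m = 23.9039.
Social marginal cost = private MC + MEC = 21.21 + 2.43x.
Set SMC = demand: 21.21 + 2.43x = 138.44 - 4.02x → x* = 18.1752.
Height of the DWL triangle at x_m is SMC(x_m) − demand(x_m) = MEC(x_m) = 36.9503.
DWL = ½ × 5.7287 × 36.9503 = 105.8386.

DWL = £105.84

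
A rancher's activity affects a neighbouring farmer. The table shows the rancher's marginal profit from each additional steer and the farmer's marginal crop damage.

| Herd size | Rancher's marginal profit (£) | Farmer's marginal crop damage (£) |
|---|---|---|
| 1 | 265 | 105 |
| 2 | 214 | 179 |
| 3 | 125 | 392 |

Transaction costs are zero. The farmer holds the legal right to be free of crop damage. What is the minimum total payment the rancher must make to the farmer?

Efficient level: marginal profit ≥ marginal crop damage through level 2, so k* = 2.
With the farmer holding the right, the rancher must at least compensate total damage at k*: 105 + 179 = 284.

£284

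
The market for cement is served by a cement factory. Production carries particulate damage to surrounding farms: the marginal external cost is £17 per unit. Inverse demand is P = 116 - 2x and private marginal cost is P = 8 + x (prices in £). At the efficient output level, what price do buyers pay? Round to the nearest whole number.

P = £55

Social marginal cost = private MC + MEC = 25 + x.
Set SMC = demand: 25 + x = 116 - 2x → x* = 30.3333.
Consumer price on the demand curve at x*: 116 − 2×30.3333 = 55.3334.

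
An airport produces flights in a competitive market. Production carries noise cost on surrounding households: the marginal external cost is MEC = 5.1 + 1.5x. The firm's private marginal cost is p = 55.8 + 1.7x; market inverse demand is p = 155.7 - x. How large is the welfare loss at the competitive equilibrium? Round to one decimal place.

DWL = 437.2

Market equilibrium (private): 55.8 + 1.7x = 155.7 - x → x_m = 37.0000.
Social marginal cost = private MC + MEC = 60.9 + 3.2x.
Set SMC = demand: 60.9 + 3.2x = 155.7 - x → x* = 22.5714.
The welfare-loss triangle has base |x_m − x*| and height MEC(x_m) (the vertical gap between SMC and demand is zero at x* and MEC at x_m).
DWL = ½ × 14.4286 × 60.6000 = 437.1866.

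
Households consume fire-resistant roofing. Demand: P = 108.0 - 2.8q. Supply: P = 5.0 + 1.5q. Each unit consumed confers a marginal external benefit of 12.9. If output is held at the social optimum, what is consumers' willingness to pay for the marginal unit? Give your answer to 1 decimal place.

P = 32.5

Social marginal benefit = demand + MEB = 120.9 - 2.8q.
Set SMB = MC: 120.9 - 2.8q = 5.0 + 1.5q → q* = 26.9535.
Consumer price on the demand curve at q*: 108.0 − 2.8×26.9535 = 32.5302.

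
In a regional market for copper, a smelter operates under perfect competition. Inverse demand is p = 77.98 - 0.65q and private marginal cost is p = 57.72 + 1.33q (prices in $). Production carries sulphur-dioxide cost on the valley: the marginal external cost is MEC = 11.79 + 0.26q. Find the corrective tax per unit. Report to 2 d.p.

tax = $12.77 per unit

Social marginal cost = private MC + MEC = 69.51 + 1.59q.
Set SMC = demand: 69.51 + 1.59q = 77.98 - 0.65q → q* = 3.7813.
The Pigouvian tax equals MEC at q*: 11.79 + 0.26×3.7813 = 12.7731.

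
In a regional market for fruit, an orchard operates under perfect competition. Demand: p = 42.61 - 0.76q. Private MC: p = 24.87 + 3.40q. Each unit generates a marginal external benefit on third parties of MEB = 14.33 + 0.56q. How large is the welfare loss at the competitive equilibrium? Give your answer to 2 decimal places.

DWL = 38.82

Market equilibrium (private): 24.87 + 3.40q = 42.61 - 0.76q → q_m = 4.2644.
Social marginal cost = private MC − MEB = 10.54 + 2.84q.
Set SMC = demand: 10.54 + 2.84q = 42.61 - 0.76q → q* = 8.9083.
Between q* and q_m the wedge demand − SMC runs linearly from 0 to MEB(q_m), so the loss is a triangle.
DWL = ½ × 4.6439 × 16.7181 = 38.8186.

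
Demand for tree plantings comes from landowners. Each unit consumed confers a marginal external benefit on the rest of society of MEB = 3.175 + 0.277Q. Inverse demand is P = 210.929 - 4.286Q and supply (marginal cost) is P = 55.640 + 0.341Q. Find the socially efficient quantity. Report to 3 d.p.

Q* = 36.429

Social marginal benefit = demand + MEB = 214.104 - 4.009Q.
Set SMB = MC: 214.104 - 4.009Q = 55.640 + 0.341Q → Q* = 36.4285.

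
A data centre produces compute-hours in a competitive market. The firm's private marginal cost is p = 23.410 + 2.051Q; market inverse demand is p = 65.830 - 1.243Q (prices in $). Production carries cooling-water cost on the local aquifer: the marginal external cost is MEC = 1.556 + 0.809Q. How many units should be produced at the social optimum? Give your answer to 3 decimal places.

Social marginal cost = private MC + MEC = 24.966 + 2.860Q.
Set SMC = demand: 24.966 + 2.860Q = 65.830 - 1.243Q → Q* = 9.9595.

Q* = 9.960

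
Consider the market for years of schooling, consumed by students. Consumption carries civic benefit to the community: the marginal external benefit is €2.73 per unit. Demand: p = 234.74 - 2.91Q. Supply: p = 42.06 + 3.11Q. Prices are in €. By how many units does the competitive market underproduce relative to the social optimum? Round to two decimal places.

Market equilibrium (private): 42.06 + 3.11Q = 234.74 - 2.91Q → Q_m = 32.0066.
Social marginal benefit = demand + MEB = 237.47 - 2.91Q.
Set SMB = MC: 237.47 - 2.91Q = 42.06 + 3.11Q → Q* = 32.4601.
Gap = |32.0066 − 32.4601| = 0.4535.

0.45 units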